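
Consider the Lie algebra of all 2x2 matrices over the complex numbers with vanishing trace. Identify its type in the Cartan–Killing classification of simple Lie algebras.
This is sl(2), which has dimension 2^2 - 1 = 3 and rank 2 - 1 = 1 (a Cartan subalgebra is the diagonal traceless matrices). In the classification of classical Lie algebras, the special linear algebra sl(n+1) has type A_n; here n = 1, so the Dynkin diagram is a chain of 1 nodes with single edges (A_1). Hence the type is A_1.

type A_1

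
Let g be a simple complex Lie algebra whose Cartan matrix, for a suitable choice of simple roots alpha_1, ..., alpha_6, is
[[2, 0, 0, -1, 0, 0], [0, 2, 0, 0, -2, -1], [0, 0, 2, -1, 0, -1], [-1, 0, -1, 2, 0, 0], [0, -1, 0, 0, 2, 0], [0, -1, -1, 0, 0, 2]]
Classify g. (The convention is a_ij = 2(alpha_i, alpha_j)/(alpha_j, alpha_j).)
The matrix has rank 6 with 2's on the diagonal. Reading the off-diagonal entries as Dynkin edges (a single edge where a_ij = a_ji = -1; a double or triple edge where a_ij * a_ji = 2 or 3), the diagram is a chain of 6 nodes with a double edge at one end; the terminal node there is the unique short simple root (B_6). One simple-root ordering that puts it in standard form is (alpha_1, alpha_4, alpha_3, alpha_6, alpha_2, alpha_5). So the algebra is type B_6, i.e. so(13).

B_6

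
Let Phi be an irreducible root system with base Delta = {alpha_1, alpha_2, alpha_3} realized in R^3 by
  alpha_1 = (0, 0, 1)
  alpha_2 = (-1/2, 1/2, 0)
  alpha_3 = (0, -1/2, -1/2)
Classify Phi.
Compute the Cartan integers a_ij = 2(alpha_i, alpha_j)/(alpha_j, alpha_j); the resulting 3x3 Cartan matrix is
[[2, 0, -2], [0, 2, -1], [-1, -1, 2]].
The roots have two lengths (squared-length ratio 2:1); the short ones are alpha_{2,3}. The associated Dynkin diagram is a chain of 3 nodes with a double edge at one end; the terminal node there is the unique long simple root (C_3), so the type is C_3 (the algebra sp(6)).

C_3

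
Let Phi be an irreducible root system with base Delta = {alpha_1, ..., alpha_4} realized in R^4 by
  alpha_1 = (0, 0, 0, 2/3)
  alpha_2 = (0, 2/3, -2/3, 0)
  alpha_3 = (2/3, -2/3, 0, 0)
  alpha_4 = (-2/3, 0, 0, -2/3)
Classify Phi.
B_4 (so(9))

Compute the Cartan integers a_ij = 2(alpha_i, alpha_j)/(alpha_j, alpha_j); the resulting 4x4 Cartan matrix is
[[2, 0, 0, -1], [0, 2, -1, 0], [0, -1, 2, -1], [-2, 0, -1, 2]].
The roots have two lengths (squared-length ratio 2:1); the short ones are alpha_{1}. The associated Dynkin diagram is a chain of 4 nodes with a double edge at one end; the terminal node there is the unique short simple root (B_4), so the type is B_4 (the algebra so(9)).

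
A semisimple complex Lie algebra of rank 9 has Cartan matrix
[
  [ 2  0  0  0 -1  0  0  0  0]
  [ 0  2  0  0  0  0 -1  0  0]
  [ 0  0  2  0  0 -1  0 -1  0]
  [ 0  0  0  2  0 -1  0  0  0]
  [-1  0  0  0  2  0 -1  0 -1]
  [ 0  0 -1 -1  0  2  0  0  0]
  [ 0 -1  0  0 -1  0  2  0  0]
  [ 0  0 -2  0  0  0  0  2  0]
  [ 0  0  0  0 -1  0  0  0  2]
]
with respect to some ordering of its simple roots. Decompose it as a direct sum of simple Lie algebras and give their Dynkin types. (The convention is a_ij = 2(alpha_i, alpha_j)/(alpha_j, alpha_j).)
type C_4 + type D_5

The diagram associated to this matrix has two connected components: the simple roots {alpha_3, alpha_4, alpha_6, alpha_8} form a chain of 4 nodes with a double edge at one end; the terminal node there is the unique long simple root (C_4), and {alpha_1, alpha_2, alpha_5, alpha_7, alpha_9} form a chain of 3 nodes with a fork of two nodes at one end (D_5). A semisimple Lie algebra decomposes uniquely as the direct sum of simple ideals, one per connected component of its Dynkin diagram, so g ≅ C_4 ⊕ D_5 (dimension 36 + 45 = 81).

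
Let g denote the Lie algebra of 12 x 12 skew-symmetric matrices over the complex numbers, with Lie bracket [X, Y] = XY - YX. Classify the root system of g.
D_6

This is so(12) with 12 even, which has dimension 12(12-1)/2 = 66 and rank 12/2 = 6. In the classification of classical Lie algebras, the orthogonal algebra so(2n) in an even number of variables has type D_n; here n = 6, so the Dynkin diagram is a chain of 4 nodes with a fork of two nodes at one end (D_6). Hence the type is D_6.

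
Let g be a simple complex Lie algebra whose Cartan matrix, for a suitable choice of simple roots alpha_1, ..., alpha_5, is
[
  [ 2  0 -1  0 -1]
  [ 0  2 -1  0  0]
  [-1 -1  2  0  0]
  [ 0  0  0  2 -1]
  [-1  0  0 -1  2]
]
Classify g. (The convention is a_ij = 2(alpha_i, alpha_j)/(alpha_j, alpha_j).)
A_5

The matrix has rank 5 with 2's on the diagonal. Reading the off-diagonal entries as Dynkin edges (a single edge where a_ij = a_ji = -1; a double or triple edge where a_ij * a_ji = 2 or 3), the diagram is a chain of 5 nodes with single edges (A_5). One simple-root ordering that puts it in standard form is (alpha_2, alpha_3, alpha_1, alpha_5, alpha_4). So the algebra is type A_5, i.e. sl(6).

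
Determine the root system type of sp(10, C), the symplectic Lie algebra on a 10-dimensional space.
This is sp(10), which has dimension 10(10+1)/2 = 55 and rank 10/2 = 5. In the classification of classical Lie algebras, the symplectic algebra sp(2n) has type C_n; here n = 5, so the Dynkin diagram is a chain of 5 nodes with a double edge at one end; the terminal node there is the unique long simple root (C_5). Hence the type is C_5.

C_5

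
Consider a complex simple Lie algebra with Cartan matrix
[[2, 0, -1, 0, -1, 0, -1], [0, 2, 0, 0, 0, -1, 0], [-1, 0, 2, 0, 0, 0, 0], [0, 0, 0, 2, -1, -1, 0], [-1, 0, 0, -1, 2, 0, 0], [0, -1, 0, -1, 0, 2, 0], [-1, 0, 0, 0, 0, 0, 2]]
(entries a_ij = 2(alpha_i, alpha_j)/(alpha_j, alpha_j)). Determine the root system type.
D7

The matrix has rank 7 with 2's on the diagonal. Reading the off-diagonal entries as Dynkin edges (a single edge where a_ij = a_ji = -1; a double or triple edge where a_ij * a_ji = 2 or 3), the diagram is a chain of 5 nodes with a fork of two nodes at one end (D_7). One simple-root ordering that puts it in standard form is (alpha_2, alpha_6, alpha_4, alpha_5, alpha_1, alpha_7, alpha_3). So the algebra is type D_7, i.e. so(14).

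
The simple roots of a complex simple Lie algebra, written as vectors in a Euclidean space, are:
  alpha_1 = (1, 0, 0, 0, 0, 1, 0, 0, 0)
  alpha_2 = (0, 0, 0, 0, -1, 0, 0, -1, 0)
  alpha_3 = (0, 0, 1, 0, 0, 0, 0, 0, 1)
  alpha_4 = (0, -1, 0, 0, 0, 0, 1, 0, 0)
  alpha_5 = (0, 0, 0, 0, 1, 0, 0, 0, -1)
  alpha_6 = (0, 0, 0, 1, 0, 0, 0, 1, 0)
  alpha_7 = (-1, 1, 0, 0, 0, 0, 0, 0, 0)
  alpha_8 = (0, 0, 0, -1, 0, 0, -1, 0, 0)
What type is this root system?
type A_8

Compute the Cartan integers a_ij = 2(alpha_i, alpha_j)/(alpha_j, alpha_j); the resulting 8x8 Cartan matrix is
[[2, 0, 0, 0, 0, 0, -1, 0], [0, 2, 0, 0, -1, -1, 0, 0], [0, 0, 2, 0, -1, 0, 0, 0], [0, 0, 0, 2, 0, 0, -1, -1], [0, -1, -1, 0, 2, 0, 0, 0], [0, -1, 0, 0, 0, 2, 0, -1], [-1, 0, 0, -1, 0, 0, 2, 0], [0, 0, 0, -1, 0, -1, 0, 2]].
All simple roots have the same length, so the diagram is simply laced. The associated Dynkin diagram is a chain of 8 nodes with single edges (A_8), so the type is A_8 (the algebra sl(9)).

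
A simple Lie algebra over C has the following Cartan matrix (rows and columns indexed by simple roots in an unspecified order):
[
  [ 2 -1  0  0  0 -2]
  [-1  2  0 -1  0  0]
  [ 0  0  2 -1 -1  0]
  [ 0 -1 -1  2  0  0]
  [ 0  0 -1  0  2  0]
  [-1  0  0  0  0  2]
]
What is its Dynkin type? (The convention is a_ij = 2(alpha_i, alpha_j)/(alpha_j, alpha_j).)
B_6 (so(13))

The matrix has rank 6 with 2's on the diagonal. Reading the off-diagonal entries as Dynkin edges (a single edge where a_ij = a_ji = -1; a double or triple edge where a_ij * a_ji = 2 or 3), the diagram is a chain of 6 nodes with a double edge at one end; the terminal node there is the unique short simple root (B_6). One simple-root ordering that puts it in standard form is (alpha_5, alpha_3, alpha_4, alpha_2, alpha_1, alpha_6). So the algebra is type B_6, i.e. so(13).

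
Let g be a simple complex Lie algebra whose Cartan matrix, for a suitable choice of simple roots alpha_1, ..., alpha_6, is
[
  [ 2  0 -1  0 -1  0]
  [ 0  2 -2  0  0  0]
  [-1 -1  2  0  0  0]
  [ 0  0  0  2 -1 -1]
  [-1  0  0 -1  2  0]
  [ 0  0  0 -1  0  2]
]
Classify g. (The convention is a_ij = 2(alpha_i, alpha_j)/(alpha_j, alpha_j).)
C_6 (sp(12))

The matrix has rank 6 with 2's on the diagonal. Reading the off-diagonal entries as Dynkin edges (a single edge where a_ij = a_ji = -1; a double or triple edge where a_ij * a_ji = 2 or 3), the diagram is a chain of 6 nodes with a double edge at one end; the terminal node there is the unique long simple root (C_6). One simple-root ordering that puts it in standard form is (alpha_6, alpha_4, alpha_5, alpha_1, alpha_3, alpha_2). So the algebra is type C_6, i.e. sp(12).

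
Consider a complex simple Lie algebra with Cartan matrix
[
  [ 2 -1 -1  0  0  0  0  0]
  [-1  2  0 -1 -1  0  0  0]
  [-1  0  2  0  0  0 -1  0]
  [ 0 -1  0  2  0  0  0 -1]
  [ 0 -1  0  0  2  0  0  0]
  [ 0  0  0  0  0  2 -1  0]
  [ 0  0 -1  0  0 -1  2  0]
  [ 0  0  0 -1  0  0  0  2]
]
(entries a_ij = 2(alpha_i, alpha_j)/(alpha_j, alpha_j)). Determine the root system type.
The matrix has rank 8 with 2's on the diagonal. Reading the off-diagonal entries as Dynkin edges (a single edge where a_ij = a_ji = -1; a double or triple edge where a_ij * a_ji = 2 or 3), the diagram is a chain of 7 nodes with one extra node attached to the third node from one end (E_8). One simple-root ordering that puts it in standard form is (alpha_8, alpha_5, alpha_4, alpha_2, alpha_1, alpha_3, alpha_7, alpha_6). So the algebra is type E_8.

E_8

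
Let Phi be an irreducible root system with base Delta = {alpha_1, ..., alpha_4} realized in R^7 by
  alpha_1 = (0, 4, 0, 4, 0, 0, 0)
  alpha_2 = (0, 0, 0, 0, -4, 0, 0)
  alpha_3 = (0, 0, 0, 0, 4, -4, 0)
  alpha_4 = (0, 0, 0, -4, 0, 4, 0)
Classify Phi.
Compute the Cartan integers a_ij = 2(alpha_i, alpha_j)/(alpha_j, alpha_j); the resulting 4x4 Cartan matrix is
[[2, 0, 0, -1], [0, 2, -1, 0], [0, -2, 2, -1], [-1, 0, -1, 2]].
The roots have two lengths (squared-length ratio 2:1); the short ones are alpha_{2}. The associated Dynkin diagram is a chain of 4 nodes with a double edge at one end; the terminal node there is the unique short simple root (B_4), so the type is B_4 (the algebra so(9)).

B_4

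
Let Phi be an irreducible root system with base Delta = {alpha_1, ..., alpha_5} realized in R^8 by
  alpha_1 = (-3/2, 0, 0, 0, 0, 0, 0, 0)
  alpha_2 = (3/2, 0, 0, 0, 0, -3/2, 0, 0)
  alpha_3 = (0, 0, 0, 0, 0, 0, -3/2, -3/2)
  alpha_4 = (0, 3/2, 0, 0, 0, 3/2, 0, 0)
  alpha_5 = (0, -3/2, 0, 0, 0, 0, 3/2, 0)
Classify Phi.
Compute the Cartan integers a_ij = 2(alpha_i, alpha_j)/(alpha_j, alpha_j); the resulting 5x5 Cartan matrix is
[[2, -1, 0, 0, 0], [-2, 2, 0, -1, 0], [0, 0, 2, 0, -1], [0, -1, 0, 2, -1], [0, 0, -1, -1, 2]].
The roots have two lengths (squared-length ratio 2:1); the short ones are alpha_{1}. The associated Dynkin diagram is a chain of 5 nodes with a double edge at one end; the terminal node there is the unique short simple root (B_5), so the type is B_5 (the algebra so(11)).

B_5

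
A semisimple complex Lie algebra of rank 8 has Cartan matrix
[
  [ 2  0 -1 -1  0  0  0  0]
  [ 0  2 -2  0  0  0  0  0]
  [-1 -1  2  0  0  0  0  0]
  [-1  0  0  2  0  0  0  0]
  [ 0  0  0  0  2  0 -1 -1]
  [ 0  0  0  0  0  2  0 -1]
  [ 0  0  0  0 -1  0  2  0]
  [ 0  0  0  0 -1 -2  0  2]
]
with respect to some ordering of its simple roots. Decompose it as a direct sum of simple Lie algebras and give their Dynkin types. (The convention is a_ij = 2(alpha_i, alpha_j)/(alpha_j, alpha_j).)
B4 + C4

The diagram associated to this matrix has two connected components: the simple roots {alpha_5, alpha_6, alpha_7, alpha_8} form a chain of 4 nodes with a double edge at one end; the terminal node there is the unique short simple root (B_4), and {alpha_1, alpha_2, alpha_3, alpha_4} form a chain of 4 nodes with a double edge at one end; the terminal node there is the unique long simple root (C_4). A semisimple Lie algebra decomposes uniquely as the direct sum of simple ideals, one per connected component of its Dynkin diagram, so g ≅ B_4 ⊕ C_4 (dimension 36 + 36 = 72).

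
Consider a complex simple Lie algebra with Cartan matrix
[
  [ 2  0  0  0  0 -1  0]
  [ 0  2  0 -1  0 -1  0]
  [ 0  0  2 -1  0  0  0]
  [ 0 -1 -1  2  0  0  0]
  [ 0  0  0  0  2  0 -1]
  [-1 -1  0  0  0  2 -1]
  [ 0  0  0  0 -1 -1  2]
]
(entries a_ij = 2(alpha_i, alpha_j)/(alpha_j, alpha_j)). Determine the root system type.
The matrix has rank 7 with 2's on the diagonal. Reading the off-diagonal entries as Dynkin edges (a single edge where a_ij = a_ji = -1; a double or triple edge where a_ij * a_ji = 2 or 3), the diagram is a chain of 6 nodes with one extra node attached to the third node from one end (E_7). One simple-root ordering that puts it in standard form is (alpha_5, alpha_1, alpha_7, alpha_6, alpha_2, alpha_4, alpha_3). So the algebra is type E_7.

E_7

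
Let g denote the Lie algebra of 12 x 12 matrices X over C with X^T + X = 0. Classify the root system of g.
This is so(12) with 12 even, which has dimension 12(12-1)/2 = 66 and rank 12/2 = 6. In the classification of classical Lie algebras, the orthogonal algebra so(2n) in an even number of variables has type D_n; here n = 6, so the Dynkin diagram is a chain of 4 nodes with a fork of two nodes at one end (D_6). Hence the type is D_6.

type D_6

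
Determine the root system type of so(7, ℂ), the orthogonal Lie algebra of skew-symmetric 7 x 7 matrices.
This is so(7) with 7 odd, which has dimension 7(7-1)/2 = 21 and rank (7-1)/2 = 3. In the classification of classical Lie algebras, the orthogonal algebra so(2n+1) in an odd number of variables has type B_n; here n = 3, so the Dynkin diagram is a chain of 3 nodes with a double edge at one end; the terminal node there is the unique short simple root (B_3). Hence the type is B_3.

B3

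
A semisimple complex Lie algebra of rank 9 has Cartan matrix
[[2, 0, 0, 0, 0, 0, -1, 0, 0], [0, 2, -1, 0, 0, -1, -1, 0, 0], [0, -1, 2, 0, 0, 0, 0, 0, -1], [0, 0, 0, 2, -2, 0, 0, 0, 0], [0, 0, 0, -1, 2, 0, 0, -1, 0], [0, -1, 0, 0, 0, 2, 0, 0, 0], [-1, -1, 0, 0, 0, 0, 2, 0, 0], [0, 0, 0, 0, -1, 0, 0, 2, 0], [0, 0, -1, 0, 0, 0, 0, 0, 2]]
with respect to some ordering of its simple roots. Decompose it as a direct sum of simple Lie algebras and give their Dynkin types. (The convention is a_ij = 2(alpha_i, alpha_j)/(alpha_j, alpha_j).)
The diagram associated to this matrix has two connected components: the simple roots {alpha_4, alpha_5, alpha_8} form a chain of 3 nodes with a double edge at one end; the terminal node there is the unique long simple root (C_3), and {alpha_1, alpha_2, alpha_3, alpha_6, alpha_7, alpha_9} form a chain of 5 nodes with one extra node attached to the third node from one end (E_6). A semisimple Lie algebra decomposes uniquely as the direct sum of simple ideals, one per connected component of its Dynkin diagram, so g ≅ C_3 ⊕ E_6 (dimension 21 + 78 = 99).

type C_3 ⊕ type E_6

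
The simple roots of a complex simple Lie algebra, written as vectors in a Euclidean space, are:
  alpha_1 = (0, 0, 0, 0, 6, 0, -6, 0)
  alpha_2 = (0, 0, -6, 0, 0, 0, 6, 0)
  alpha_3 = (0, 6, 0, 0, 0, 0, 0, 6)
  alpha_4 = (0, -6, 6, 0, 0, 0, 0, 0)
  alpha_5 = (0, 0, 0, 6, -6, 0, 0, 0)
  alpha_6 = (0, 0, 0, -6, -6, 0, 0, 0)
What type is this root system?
Compute the Cartan integers a_ij = 2(alpha_i, alpha_j)/(alpha_j, alpha_j); the resulting 6x6 Cartan matrix is
[[2, -1, 0, 0, -1, -1], [-1, 2, 0, -1, 0, 0], [0, 0, 2, -1, 0, 0], [0, -1, -1, 2, 0, 0], [-1, 0, 0, 0, 2, 0], [-1, 0, 0, 0, 0, 2]].
All simple roots have the same length, so the diagram is simply laced. The associated Dynkin diagram is a chain of 4 nodes with a fork of two nodes at one end (D_6), so the type is D_6 (the algebra so(12)).

D6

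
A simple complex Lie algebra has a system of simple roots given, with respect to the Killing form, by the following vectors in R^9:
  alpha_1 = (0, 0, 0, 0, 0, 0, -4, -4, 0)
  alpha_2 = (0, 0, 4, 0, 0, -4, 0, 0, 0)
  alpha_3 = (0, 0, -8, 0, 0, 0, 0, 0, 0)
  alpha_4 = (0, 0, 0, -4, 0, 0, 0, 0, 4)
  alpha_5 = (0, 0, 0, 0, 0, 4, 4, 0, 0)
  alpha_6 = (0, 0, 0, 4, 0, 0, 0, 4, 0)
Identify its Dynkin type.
C_6

Compute the Cartan integers a_ij = 2(alpha_i, alpha_j)/(alpha_j, alpha_j); the resulting 6x6 Cartan matrix is
[[2, 0, 0, 0, -1, -1], [0, 2, -1, 0, -1, 0], [0, -2, 2, 0, 0, 0], [0, 0, 0, 2, 0, -1], [-1, -1, 0, 0, 2, 0], [-1, 0, 0, -1, 0, 2]].
The roots have two lengths (squared-length ratio 2:1); the short ones are alpha_{1,2,4,5,6}. The associated Dynkin diagram is a chain of 6 nodes with a double edge at one end; the terminal node there is the unique long simple root (C_6), so the type is C_6 (the algebra sp(12)).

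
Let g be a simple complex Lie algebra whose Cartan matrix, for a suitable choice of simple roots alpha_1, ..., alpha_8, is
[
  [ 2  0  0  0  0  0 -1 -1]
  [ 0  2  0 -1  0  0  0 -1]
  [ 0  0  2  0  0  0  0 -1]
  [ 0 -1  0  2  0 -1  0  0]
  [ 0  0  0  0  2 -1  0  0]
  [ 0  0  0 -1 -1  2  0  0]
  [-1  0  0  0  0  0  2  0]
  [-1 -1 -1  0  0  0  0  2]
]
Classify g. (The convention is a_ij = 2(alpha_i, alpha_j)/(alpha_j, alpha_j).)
E8

The matrix has rank 8 with 2's on the diagonal. Reading the off-diagonal entries as Dynkin edges (a single edge where a_ij = a_ji = -1; a double or triple edge where a_ij * a_ji = 2 or 3), the diagram is a chain of 7 nodes with one extra node attached to the third node from one end (E_8). One simple-root ordering that puts it in standard form is (alpha_7, alpha_3, alpha_1, alpha_8, alpha_2, alpha_4, alpha_6, alpha_5). So the algebra is type E_8.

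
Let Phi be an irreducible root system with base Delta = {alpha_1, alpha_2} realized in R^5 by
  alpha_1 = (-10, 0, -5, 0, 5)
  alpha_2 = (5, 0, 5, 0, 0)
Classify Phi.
Compute the Cartan integers a_ij = 2(alpha_i, alpha_j)/(alpha_j, alpha_j); the resulting 2x2 Cartan matrix is
[[2, -3], [-1, 2]].
The roots have two lengths (squared-length ratio 3:1); the short ones are alpha_{2}. The associated Dynkin diagram is two nodes joined by a triple edge (G_2), so the type is G_2.

G_2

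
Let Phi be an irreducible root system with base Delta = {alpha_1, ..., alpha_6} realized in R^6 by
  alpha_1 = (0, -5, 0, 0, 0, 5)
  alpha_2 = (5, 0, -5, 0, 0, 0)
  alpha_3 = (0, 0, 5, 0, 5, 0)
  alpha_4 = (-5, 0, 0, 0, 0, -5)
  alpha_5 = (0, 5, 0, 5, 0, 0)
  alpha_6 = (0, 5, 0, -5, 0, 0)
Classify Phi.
Compute the Cartan integers a_ij = 2(alpha_i, alpha_j)/(alpha_j, alpha_j); the resulting 6x6 Cartan matrix is
[[2, 0, 0, -1, -1, -1], [0, 2, -1, -1, 0, 0], [0, -1, 2, 0, 0, 0], [-1, -1, 0, 2, 0, 0], [-1, 0, 0, 0, 2, 0], [-1, 0, 0, 0, 0, 2]].
All simple roots have the same length, so the diagram is simply laced. The associated Dynkin diagram is a chain of 4 nodes with a fork of two nodes at one end (D_6), so the type is D_6 (the algebra so(12)).

D6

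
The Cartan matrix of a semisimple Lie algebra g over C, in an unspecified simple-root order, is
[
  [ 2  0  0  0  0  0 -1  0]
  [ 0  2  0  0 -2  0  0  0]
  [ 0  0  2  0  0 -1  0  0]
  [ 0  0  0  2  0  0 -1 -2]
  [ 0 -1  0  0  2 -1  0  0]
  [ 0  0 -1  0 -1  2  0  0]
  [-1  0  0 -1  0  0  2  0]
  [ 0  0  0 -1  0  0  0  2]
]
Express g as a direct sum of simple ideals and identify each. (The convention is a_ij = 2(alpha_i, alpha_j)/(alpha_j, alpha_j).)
type B_4 + type C_4

The diagram associated to this matrix has two connected components: the simple roots {alpha_1, alpha_4, alpha_7, alpha_8} form a chain of 4 nodes with a double edge at one end; the terminal node there is the unique short simple root (B_4), and {alpha_2, alpha_3, alpha_5, alpha_6} form a chain of 4 nodes with a double edge at one end; the terminal node there is the unique long simple root (C_4). A semisimple Lie algebra decomposes uniquely as the direct sum of simple ideals, one per connected component of its Dynkin diagram, so g ≅ B_4 ⊕ C_4 (dimension 36 + 36 = 72).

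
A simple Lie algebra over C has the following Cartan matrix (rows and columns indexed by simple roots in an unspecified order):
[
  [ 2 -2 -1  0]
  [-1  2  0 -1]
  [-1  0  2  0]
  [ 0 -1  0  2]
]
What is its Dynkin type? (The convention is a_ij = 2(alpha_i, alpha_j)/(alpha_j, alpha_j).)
The matrix has rank 4 with 2's on the diagonal. Reading the off-diagonal entries as Dynkin edges (a single edge where a_ij = a_ji = -1; a double or triple edge where a_ij * a_ji = 2 or 3), the diagram is a chain of 4 nodes with a double edge between the middle two (F_4). One simple-root ordering that puts it in standard form is (alpha_3, alpha_1, alpha_2, alpha_4). So the algebra is type F_4.

F_4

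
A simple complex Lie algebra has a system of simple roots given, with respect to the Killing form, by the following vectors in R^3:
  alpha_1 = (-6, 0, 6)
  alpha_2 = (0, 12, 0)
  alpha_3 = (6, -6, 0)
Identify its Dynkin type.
type C_3

Compute the Cartan integers a_ij = 2(alpha_i, alpha_j)/(alpha_j, alpha_j); the resulting 3x3 Cartan matrix is
[[2, 0, -1], [0, 2, -2], [-1, -1, 2]].
The roots have two lengths (squared-length ratio 2:1); the short ones are alpha_{1,3}. The associated Dynkin diagram is a chain of 3 nodes with a double edge at one end; the terminal node there is the unique long simple root (C_3), so the type is C_3 (the algebra sp(6)).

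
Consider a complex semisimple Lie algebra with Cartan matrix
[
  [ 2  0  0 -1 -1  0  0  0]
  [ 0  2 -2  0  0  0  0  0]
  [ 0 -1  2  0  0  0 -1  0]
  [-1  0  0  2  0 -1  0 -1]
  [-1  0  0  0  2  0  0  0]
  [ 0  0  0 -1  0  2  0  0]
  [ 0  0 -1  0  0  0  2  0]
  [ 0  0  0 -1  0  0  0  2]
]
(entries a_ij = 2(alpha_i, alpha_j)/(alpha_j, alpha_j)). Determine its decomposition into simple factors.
C_3 ⊕ D_5

The diagram associated to this matrix has two connected components: the simple roots {alpha_2, alpha_3, alpha_7} form a chain of 3 nodes with a double edge at one end; the terminal node there is the unique long simple root (C_3), and {alpha_1, alpha_4, alpha_5, alpha_6, alpha_8} form a chain of 3 nodes with a fork of two nodes at one end (D_5). A semisimple Lie algebra decomposes uniquely as the direct sum of simple ideals, one per connected component of its Dynkin diagram, so g ≅ C_3 ⊕ D_5 (dimension 21 + 45 = 66).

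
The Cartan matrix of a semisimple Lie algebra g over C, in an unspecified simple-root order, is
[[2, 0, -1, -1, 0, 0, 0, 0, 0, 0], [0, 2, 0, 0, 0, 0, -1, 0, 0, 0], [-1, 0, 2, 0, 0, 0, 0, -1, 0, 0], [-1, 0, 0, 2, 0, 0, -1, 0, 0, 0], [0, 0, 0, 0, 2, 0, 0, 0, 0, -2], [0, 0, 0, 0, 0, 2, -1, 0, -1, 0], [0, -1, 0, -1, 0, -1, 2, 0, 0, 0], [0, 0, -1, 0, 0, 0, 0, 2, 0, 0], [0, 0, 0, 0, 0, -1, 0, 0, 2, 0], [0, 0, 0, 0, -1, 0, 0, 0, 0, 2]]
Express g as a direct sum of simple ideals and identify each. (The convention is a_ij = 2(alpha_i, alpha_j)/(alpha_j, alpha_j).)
The diagram associated to this matrix has two connected components: the simple roots {alpha_5, alpha_10} form a chain of 2 nodes with a double edge at one end; the terminal node there is the unique short simple root (B_2), and {alpha_1, alpha_2, alpha_3, alpha_4, alpha_6, alpha_7, alpha_8, alpha_9} form a chain of 7 nodes with one extra node attached to the third node from one end (E_8). A semisimple Lie algebra decomposes uniquely as the direct sum of simple ideals, one per connected component of its Dynkin diagram, so g ≅ B_2 ⊕ E_8 (dimension 10 + 248 = 258).

B2 + E8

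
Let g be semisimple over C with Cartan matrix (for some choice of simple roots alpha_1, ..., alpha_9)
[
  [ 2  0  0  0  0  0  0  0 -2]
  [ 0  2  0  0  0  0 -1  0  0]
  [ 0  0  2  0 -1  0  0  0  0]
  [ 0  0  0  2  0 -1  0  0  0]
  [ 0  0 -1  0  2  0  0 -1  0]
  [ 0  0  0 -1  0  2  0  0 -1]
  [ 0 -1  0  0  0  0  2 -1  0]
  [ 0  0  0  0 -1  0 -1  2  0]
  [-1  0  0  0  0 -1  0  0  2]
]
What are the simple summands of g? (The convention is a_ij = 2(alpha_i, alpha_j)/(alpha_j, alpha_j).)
The diagram associated to this matrix has two connected components: the simple roots {alpha_2, alpha_3, alpha_5, alpha_7, alpha_8} form a chain of 5 nodes with single edges (A_5), and {alpha_1, alpha_4, alpha_6, alpha_9} form a chain of 4 nodes with a double edge at one end; the terminal node there is the unique long simple root (C_4). A semisimple Lie algebra decomposes uniquely as the direct sum of simple ideals, one per connected component of its Dynkin diagram, so g ≅ A_5 ⊕ C_4 (dimension 35 + 36 = 71).

A_5 (sl(6)) ⊕ C_4 (sp(8))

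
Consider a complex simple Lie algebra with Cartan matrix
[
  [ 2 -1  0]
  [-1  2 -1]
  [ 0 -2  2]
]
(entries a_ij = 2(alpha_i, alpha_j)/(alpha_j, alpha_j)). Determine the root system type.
The matrix has rank 3 with 2's on the diagonal. Reading the off-diagonal entries as Dynkin edges (a single edge where a_ij = a_ji = -1; a double or triple edge where a_ij * a_ji = 2 or 3), the diagram is a chain of 3 nodes with a double edge at one end; the terminal node there is the unique long simple root (C_3). One simple-root ordering that puts it in standard form is (alpha_1, alpha_2, alpha_3). So the algebra is type C_3, i.e. sp(6).

C_3 (sp(6))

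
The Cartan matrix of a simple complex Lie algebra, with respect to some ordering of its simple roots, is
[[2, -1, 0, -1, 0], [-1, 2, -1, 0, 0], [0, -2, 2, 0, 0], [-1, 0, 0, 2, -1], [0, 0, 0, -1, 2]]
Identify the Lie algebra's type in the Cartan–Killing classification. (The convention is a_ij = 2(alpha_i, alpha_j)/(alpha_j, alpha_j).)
type C_5

The matrix has rank 5 with 2's on the diagonal. Reading the off-diagonal entries as Dynkin edges (a single edge where a_ij = a_ji = -1; a double or triple edge where a_ij * a_ji = 2 or 3), the diagram is a chain of 5 nodes with a double edge at one end; the terminal node there is the unique long simple root (C_5). One simple-root ordering that puts it in standard form is (alpha_5, alpha_4, alpha_1, alpha_2, alpha_3). So the algebra is type C_5, i.e. sp(10).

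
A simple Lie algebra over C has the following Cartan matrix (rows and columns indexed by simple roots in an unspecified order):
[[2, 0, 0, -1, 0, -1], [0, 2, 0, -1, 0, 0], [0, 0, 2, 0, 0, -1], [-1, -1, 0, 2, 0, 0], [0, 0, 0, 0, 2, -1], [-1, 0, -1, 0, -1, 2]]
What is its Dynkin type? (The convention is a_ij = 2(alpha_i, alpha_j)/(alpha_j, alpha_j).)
The matrix has rank 6 with 2's on the diagonal. Reading the off-diagonal entries as Dynkin edges (a single edge where a_ij = a_ji = -1; a double or triple edge where a_ij * a_ji = 2 or 3), the diagram is a chain of 4 nodes with a fork of two nodes at one end (D_6). One simple-root ordering that puts it in standard form is (alpha_2, alpha_4, alpha_1, alpha_6, alpha_5, alpha_3). So the algebra is type D_6, i.e. so(12).

D_6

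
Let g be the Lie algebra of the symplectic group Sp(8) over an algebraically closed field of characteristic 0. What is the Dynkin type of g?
type C_4

This is sp(8), which has dimension 8(8+1)/2 = 36 and rank 8/2 = 4. In the classification of classical Lie algebras, the symplectic algebra sp(2n) has type C_n; here n = 4, so the Dynkin diagram is a chain of 4 nodes with a double edge at one end; the terminal node there is the unique long simple root (C_4). Hence the type is C_4.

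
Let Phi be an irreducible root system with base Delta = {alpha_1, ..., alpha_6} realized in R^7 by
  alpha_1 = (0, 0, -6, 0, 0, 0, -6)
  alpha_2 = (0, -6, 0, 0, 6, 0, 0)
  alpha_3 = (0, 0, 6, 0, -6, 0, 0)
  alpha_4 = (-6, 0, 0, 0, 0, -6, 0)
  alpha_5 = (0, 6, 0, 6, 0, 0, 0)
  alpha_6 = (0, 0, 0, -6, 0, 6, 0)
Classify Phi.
type A_6

Compute the Cartan integers a_ij = 2(alpha_i, alpha_j)/(alpha_j, alpha_j); the resulting 6x6 Cartan matrix is
[[2, 0, -1, 0, 0, 0], [0, 2, -1, 0, -1, 0], [-1, -1, 2, 0, 0, 0], [0, 0, 0, 2, 0, -1], [0, -1, 0, 0, 2, -1], [0, 0, 0, -1, -1, 2]].
All simple roots have the same length, so the diagram is simply laced. The associated Dynkin diagram is a chain of 6 nodes with single edges (A_6), so the type is A_6 (the algebra sl(7)).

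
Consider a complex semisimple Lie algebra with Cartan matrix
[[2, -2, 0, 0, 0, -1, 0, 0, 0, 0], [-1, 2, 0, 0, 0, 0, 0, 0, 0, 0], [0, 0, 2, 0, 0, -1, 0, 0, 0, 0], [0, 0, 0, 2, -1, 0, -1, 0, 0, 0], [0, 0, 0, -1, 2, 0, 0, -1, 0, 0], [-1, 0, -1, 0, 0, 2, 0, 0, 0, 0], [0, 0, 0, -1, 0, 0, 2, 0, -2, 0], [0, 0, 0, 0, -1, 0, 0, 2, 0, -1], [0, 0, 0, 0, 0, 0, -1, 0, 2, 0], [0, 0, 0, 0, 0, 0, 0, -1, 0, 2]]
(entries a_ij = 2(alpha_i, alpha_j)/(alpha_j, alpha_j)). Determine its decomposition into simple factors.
The diagram associated to this matrix has two connected components: the simple roots {alpha_1, alpha_2, alpha_3, alpha_6} form a chain of 4 nodes with a double edge at one end; the terminal node there is the unique short simple root (B_4), and {alpha_4, alpha_5, alpha_7, alpha_8, alpha_9, alpha_10} form a chain of 6 nodes with a double edge at one end; the terminal node there is the unique short simple root (B_6). A semisimple Lie algebra decomposes uniquely as the direct sum of simple ideals, one per connected component of its Dynkin diagram, so g ≅ B_4 ⊕ B_6 (dimension 36 + 78 = 114).

B_4 (so(9)) ⊕ B_6 (so(13))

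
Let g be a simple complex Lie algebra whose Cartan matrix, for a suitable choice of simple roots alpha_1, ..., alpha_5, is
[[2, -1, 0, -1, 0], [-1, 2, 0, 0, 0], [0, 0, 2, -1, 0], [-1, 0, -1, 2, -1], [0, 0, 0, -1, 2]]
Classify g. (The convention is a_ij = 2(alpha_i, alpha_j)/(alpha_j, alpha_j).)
The matrix has rank 5 with 2's on the diagonal. Reading the off-diagonal entries as Dynkin edges (a single edge where a_ij = a_ji = -1; a double or triple edge where a_ij * a_ji = 2 or 3), the diagram is a chain of 3 nodes with a fork of two nodes at one end (D_5). One simple-root ordering that puts it in standard form is (alpha_2, alpha_1, alpha_4, alpha_3, alpha_5). So the algebra is type D_5, i.e. so(10).

D5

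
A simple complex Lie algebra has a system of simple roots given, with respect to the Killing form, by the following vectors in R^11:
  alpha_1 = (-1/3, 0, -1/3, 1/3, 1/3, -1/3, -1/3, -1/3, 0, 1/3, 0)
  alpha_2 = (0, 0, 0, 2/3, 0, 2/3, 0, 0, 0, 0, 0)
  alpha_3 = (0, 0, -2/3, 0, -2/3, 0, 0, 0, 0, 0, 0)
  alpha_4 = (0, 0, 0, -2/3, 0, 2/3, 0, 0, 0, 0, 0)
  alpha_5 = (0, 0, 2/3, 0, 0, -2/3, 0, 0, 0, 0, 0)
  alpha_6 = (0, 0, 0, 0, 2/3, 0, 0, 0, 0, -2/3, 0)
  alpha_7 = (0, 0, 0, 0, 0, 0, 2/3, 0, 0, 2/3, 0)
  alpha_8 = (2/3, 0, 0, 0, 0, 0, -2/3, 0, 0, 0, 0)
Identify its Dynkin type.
E8

Compute the Cartan integers a_ij = 2(alpha_i, alpha_j)/(alpha_j, alpha_j); the resulting 8x8 Cartan matrix is
[[2, 0, 0, -1, 0, 0, 0, 0], [0, 2, 0, 0, -1, 0, 0, 0], [0, 0, 2, 0, -1, -1, 0, 0], [-1, 0, 0, 2, -1, 0, 0, 0], [0, -1, -1, -1, 2, 0, 0, 0], [0, 0, -1, 0, 0, 2, -1, 0], [0, 0, 0, 0, 0, -1, 2, -1], [0, 0, 0, 0, 0, 0, -1, 2]].
All simple roots have the same length, so the diagram is simply laced. The associated Dynkin diagram is a chain of 7 nodes with one extra node attached to the third node from one end (E_8), so the type is E_8.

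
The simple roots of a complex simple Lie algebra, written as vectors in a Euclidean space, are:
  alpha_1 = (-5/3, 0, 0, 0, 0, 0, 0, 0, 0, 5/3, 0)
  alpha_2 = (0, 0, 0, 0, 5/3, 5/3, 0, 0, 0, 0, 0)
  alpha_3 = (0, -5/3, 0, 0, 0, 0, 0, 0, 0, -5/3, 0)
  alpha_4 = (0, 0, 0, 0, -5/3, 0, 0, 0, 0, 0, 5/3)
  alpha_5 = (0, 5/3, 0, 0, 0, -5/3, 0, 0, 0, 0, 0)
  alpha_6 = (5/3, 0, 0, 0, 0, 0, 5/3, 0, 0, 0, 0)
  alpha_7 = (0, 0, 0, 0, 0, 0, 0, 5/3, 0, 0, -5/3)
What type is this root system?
A7

Compute the Cartan integers a_ij = 2(alpha_i, alpha_j)/(alpha_j, alpha_j); the resulting 7x7 Cartan matrix is
[[2, 0, -1, 0, 0, -1, 0], [0, 2, 0, -1, -1, 0, 0], [-1, 0, 2, 0, -1, 0, 0], [0, -1, 0, 2, 0, 0, -1], [0, -1, -1, 0, 2, 0, 0], [-1, 0, 0, 0, 0, 2, 0], [0, 0, 0, -1, 0, 0, 2]].
All simple roots have the same length, so the diagram is simply laced. The associated Dynkin diagram is a chain of 7 nodes with single edges (A_7), so the type is A_7 (the algebra sl(8)).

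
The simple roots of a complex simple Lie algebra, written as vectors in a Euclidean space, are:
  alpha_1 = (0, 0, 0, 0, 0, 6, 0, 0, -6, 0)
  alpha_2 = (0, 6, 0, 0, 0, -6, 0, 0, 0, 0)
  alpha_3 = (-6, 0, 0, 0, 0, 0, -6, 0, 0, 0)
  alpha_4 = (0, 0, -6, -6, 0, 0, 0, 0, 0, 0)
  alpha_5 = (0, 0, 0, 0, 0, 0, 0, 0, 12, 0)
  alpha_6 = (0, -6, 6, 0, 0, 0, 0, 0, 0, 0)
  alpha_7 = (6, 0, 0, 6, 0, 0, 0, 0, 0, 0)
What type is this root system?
C7

Compute the Cartan integers a_ij = 2(alpha_i, alpha_j)/(alpha_j, alpha_j); the resulting 7x7 Cartan matrix is
[[2, -1, 0, 0, -1, 0, 0], [-1, 2, 0, 0, 0, -1, 0], [0, 0, 2, 0, 0, 0, -1], [0, 0, 0, 2, 0, -1, -1], [-2, 0, 0, 0, 2, 0, 0], [0, -1, 0, -1, 0, 2, 0], [0, 0, -1, -1, 0, 0, 2]].
The roots have two lengths (squared-length ratio 2:1); the short ones are alpha_{1,2,3,4,6,7}. The associated Dynkin diagram is a chain of 7 nodes with a double edge at one end; the terminal node there is the unique long simple root (C_7), so the type is C_7 (the algebra sp(14)).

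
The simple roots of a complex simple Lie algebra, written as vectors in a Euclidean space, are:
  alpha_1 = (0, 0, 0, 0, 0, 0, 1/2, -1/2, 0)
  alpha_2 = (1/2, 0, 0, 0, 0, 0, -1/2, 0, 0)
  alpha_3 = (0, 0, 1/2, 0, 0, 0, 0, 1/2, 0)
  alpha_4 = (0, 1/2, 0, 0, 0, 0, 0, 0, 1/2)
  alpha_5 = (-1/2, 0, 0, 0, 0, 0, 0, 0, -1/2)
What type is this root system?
Compute the Cartan integers a_ij = 2(alpha_i, alpha_j)/(alpha_j, alpha_j); the resulting 5x5 Cartan matrix is
[[2, -1, -1, 0, 0], [-1, 2, 0, 0, -1], [-1, 0, 2, 0, 0], [0, 0, 0, 2, -1], [0, -1, 0, -1, 2]].
All simple roots have the same length, so the diagram is simply laced. The associated Dynkin diagram is a chain of 5 nodes with single edges (A_5), so the type is A_5 (the algebra sl(6)).

A_5 (sl(6))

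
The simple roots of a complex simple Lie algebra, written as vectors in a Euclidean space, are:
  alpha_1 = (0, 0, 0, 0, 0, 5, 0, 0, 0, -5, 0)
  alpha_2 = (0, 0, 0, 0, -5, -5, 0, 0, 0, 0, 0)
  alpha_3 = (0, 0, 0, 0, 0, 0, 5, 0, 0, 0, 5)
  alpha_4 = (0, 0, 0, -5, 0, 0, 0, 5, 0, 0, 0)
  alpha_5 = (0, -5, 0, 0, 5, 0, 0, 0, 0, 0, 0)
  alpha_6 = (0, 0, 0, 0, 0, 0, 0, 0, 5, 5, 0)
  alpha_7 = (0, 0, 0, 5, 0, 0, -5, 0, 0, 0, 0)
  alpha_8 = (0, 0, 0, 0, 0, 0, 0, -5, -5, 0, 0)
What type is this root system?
Compute the Cartan integers a_ij = 2(alpha_i, alpha_j)/(alpha_j, alpha_j); the resulting 8x8 Cartan matrix is
[[2, -1, 0, 0, 0, -1, 0, 0], [-1, 2, 0, 0, -1, 0, 0, 0], [0, 0, 2, 0, 0, 0, -1, 0], [0, 0, 0, 2, 0, 0, -1, -1], [0, -1, 0, 0, 2, 0, 0, 0], [-1, 0, 0, 0, 0, 2, 0, -1], [0, 0, -1, -1, 0, 0, 2, 0], [0, 0, 0, -1, 0, -1, 0, 2]].
All simple roots have the same length, so the diagram is simply laced. The associated Dynkin diagram is a chain of 8 nodes with single edges (A_8), so the type is A_8 (the algebra sl(9)).

A_8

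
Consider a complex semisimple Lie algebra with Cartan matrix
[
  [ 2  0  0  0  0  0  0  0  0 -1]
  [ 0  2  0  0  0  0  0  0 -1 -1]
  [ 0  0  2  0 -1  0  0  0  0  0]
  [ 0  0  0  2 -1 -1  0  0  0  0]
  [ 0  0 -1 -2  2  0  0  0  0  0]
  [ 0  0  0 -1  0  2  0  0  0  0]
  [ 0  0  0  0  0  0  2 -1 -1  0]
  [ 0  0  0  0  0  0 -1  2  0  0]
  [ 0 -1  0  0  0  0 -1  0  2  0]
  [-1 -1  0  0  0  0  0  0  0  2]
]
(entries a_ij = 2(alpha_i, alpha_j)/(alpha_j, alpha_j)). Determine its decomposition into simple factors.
The diagram associated to this matrix has two connected components: the simple roots {alpha_1, alpha_2, alpha_7, alpha_8, alpha_9, alpha_10} form a chain of 6 nodes with single edges (A_6), and {alpha_3, alpha_4, alpha_5, alpha_6} form a chain of 4 nodes with a double edge between the middle two (F_4). A semisimple Lie algebra decomposes uniquely as the direct sum of simple ideals, one per connected component of its Dynkin diagram, so g ≅ A_6 ⊕ F_4 (dimension 48 + 52 = 100).

A6 + F4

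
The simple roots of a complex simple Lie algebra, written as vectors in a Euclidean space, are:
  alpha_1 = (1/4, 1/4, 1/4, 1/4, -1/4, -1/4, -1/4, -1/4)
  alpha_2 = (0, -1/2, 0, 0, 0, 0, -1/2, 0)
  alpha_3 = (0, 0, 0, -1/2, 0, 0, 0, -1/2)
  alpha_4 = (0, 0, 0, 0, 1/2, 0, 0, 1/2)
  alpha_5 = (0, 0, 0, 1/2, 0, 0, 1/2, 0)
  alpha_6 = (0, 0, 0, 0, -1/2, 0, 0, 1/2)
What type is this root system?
Compute the Cartan integers a_ij = 2(alpha_i, alpha_j)/(alpha_j, alpha_j); the resulting 6x6 Cartan matrix is
[[2, 0, 0, -1, 0, 0], [0, 2, 0, 0, -1, 0], [0, 0, 2, -1, -1, -1], [-1, 0, -1, 2, 0, 0], [0, -1, -1, 0, 2, 0], [0, 0, -1, 0, 0, 2]].
All simple roots have the same length, so the diagram is simply laced. The associated Dynkin diagram is a chain of 5 nodes with one extra node attached to the third node from one end (E_6), so the type is E_6.

E6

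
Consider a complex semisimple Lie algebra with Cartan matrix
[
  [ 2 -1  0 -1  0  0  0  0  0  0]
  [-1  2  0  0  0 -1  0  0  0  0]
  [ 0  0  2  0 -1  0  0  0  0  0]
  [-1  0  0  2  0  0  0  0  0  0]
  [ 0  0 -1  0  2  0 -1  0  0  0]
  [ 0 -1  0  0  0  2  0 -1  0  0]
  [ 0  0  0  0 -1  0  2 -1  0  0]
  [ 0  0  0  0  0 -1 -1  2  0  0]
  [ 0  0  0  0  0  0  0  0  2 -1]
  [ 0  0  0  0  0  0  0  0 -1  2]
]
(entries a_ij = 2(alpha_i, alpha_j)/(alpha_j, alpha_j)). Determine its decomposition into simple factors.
The diagram associated to this matrix has two connected components: the simple roots {alpha_9, alpha_10} form a chain of 2 nodes with single edges (A_2), and {alpha_1, alpha_2, alpha_3, alpha_4, alpha_5, alpha_6, alpha_7, alpha_8} form a chain of 8 nodes with single edges (A_8). A semisimple Lie algebra decomposes uniquely as the direct sum of simple ideals, one per connected component of its Dynkin diagram, so g ≅ A_2 ⊕ A_8 (dimension 8 + 80 = 88).

type A_2 + type A_8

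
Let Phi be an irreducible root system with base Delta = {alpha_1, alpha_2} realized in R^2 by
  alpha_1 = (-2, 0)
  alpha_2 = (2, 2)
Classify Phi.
B_2

Compute the Cartan integers a_ij = 2(alpha_i, alpha_j)/(alpha_j, alpha_j); the resulting 2x2 Cartan matrix is
[[2, -1], [-2, 2]].
The roots have two lengths (squared-length ratio 2:1); the short ones are alpha_{1}. The associated Dynkin diagram is a chain of 2 nodes with a double edge at one end; the terminal node there is the unique short simple root (B_2), so the type is B_2 (the algebra so(5)).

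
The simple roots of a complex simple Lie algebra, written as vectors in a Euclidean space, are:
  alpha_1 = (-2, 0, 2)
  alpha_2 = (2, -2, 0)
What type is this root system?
Compute the Cartan integers a_ij = 2(alpha_i, alpha_j)/(alpha_j, alpha_j); the resulting 2x2 Cartan matrix is
[[2, -1], [-1, 2]].
All simple roots have the same length, so the diagram is simply laced. The associated Dynkin diagram is a chain of 2 nodes with single edges (A_2), so the type is A_2 (the algebra sl(3)).

A_2 (sl(3))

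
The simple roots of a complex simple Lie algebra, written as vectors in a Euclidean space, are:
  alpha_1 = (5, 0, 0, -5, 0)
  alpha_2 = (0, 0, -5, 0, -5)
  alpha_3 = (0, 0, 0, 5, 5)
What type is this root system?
Compute the Cartan integers a_ij = 2(alpha_i, alpha_j)/(alpha_j, alpha_j); the resulting 3x3 Cartan matrix is
[[2, 0, -1], [0, 2, -1], [-1, -1, 2]].
All simple roots have the same length, so the diagram is simply laced. The associated Dynkin diagram is a chain of 3 nodes with single edges (A_3), so the type is A_3 (the algebra sl(4)).

type A_3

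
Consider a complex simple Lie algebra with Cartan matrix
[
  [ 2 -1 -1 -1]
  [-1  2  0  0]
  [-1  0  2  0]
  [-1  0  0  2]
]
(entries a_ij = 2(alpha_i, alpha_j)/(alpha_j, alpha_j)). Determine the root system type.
D4

The matrix has rank 4 with 2's on the diagonal. Reading the off-diagonal entries as Dynkin edges (a single edge where a_ij = a_ji = -1; a double or triple edge where a_ij * a_ji = 2 or 3), the diagram is a chain of 2 nodes with a fork of two nodes at one end (D_4). One simple-root ordering that puts it in standard form is (alpha_3, alpha_1, alpha_4, alpha_2). So the algebra is type D_4, i.e. so(8).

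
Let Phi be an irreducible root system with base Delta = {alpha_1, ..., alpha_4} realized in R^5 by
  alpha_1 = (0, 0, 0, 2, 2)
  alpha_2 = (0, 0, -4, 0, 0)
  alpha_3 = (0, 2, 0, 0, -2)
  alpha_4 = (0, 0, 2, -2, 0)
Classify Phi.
Compute the Cartan integers a_ij = 2(alpha_i, alpha_j)/(alpha_j, alpha_j); the resulting 4x4 Cartan matrix is
[[2, 0, -1, -1], [0, 2, 0, -2], [-1, 0, 2, 0], [-1, -1, 0, 2]].
The roots have two lengths (squared-length ratio 2:1); the short ones are alpha_{1,3,4}. The associated Dynkin diagram is a chain of 4 nodes with a double edge at one end; the terminal node there is the unique long simple root (C_4), so the type is C_4 (the algebra sp(8)).

C_4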